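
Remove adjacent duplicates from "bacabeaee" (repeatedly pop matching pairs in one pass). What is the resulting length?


Input: bacabeaee
Stack-based adjacent duplicate removal:
  Read 'b': push. Stack: b
  Read 'a': push. Stack: ba
  Read 'c': push. Stack: bac
  Read 'a': push. Stack: baca
  Read 'b': push. Stack: bacab
  Read 'e': push. Stack: bacabe
  Read 'a': push. Stack: bacabea
  Read 'e': push. Stack: bacabeae
  Read 'e': matches stack top 'e' => pop. Stack: bacabea
Final stack: "bacabea" (length 7)

7


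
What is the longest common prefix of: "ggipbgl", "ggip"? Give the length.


Words: ggipbgl, ggip
  Position 0: all 'g' => match
  Position 1: all 'g' => match
  Position 2: all 'i' => match
  Position 3: all 'p' => match
LCP = "ggip" (length 4)

4


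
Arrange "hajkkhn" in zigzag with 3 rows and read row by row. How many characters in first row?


Zigzag "hajkkhn" into 3 rows:
Placing characters:
  'h' => row 0
  'a' => row 1
  'j' => row 2
  'k' => row 1
  'k' => row 0
  'h' => row 1
  'n' => row 2
Rows:
  Row 0: "hk"
  Row 1: "akh"
  Row 2: "jn"
First row length: 2

2


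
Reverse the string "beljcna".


Input: beljcna
Reading characters right to left:
  Position 6: 'a'
  Position 5: 'n'
  Position 4: 'c'
  Position 3: 'j'
  Position 2: 'l'
  Position 1: 'e'
  Position 0: 'b'
Reversed: ancjleb

ancjleb


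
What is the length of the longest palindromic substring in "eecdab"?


Input: "eecdab"
Checking substrings for palindromes:
  [0:2] "ee" (len 2) => palindrome
Longest palindromic substring: "ee" with length 2

2


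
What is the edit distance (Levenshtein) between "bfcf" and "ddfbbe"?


Computing edit distance: "bfcf" -> "ddfbbe"
DP table:
           d    d    f    b    b    e
      0    1    2    3    4    5    6
  b   1    1    2    3    3    4    5
  f   2    2    2    2    3    4    5
  c   3    3    3    3    3    4    5
  f   4    4    4    3    4    4    5
Edit distance = dp[4][6] = 5

5


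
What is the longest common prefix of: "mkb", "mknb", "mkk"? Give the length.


Words: mkb, mknb, mkk
  Position 0: all 'm' => match
  Position 1: all 'k' => match
  Position 2: ('b', 'n', 'k') => mismatch, stop
LCP = "mk" (length 2)

2


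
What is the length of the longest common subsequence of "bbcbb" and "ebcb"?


LCS of "bbcbb" and "ebcb"
DP table:
           e    b    c    b
      0    0    0    0    0
  b   0    0    1    1    1
  b   0    0    1    1    2
  c   0    0    1    2    2
  b   0    0    1    2    3
  b   0    0    1    2    3
LCS length = dp[5][4] = 3

3


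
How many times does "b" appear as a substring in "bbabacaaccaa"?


Searching for "b" in "bbabacaaccaa"
Scanning each position:
  Position 0: "b" => MATCH
  Position 1: "b" => MATCH
  Position 2: "a" => no
  Position 3: "b" => MATCH
  Position 4: "a" => no
  Position 5: "c" => no
  Position 6: "a" => no
  Position 7: "a" => no
  Position 8: "c" => no
  Position 9: "c" => no
  Position 10: "a" => no
  Position 11: "a" => no
Total occurrences: 3

3


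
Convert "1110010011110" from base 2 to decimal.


Input: "1110010011110" in base 2
Positional expansion:
  Digit '1' (value 1) x 2^12 = 4096
  Digit '1' (value 1) x 2^11 = 2048
  Digit '1' (value 1) x 2^10 = 1024
  Digit '0' (value 0) x 2^9 = 0
  Digit '0' (value 0) x 2^8 = 0
  Digit '1' (value 1) x 2^7 = 128
  Digit '0' (value 0) x 2^6 = 0
  Digit '0' (value 0) x 2^5 = 0
  Digit '1' (value 1) x 2^4 = 16
  Digit '1' (value 1) x 2^3 = 8
  Digit '1' (value 1) x 2^2 = 4
  Digit '1' (value 1) x 2^1 = 2
  Digit '0' (value 0) x 2^0 = 0
Sum = 7326

7326


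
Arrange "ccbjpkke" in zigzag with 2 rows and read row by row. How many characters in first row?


Zigzag "ccbjpkke" into 2 rows:
Placing characters:
  'c' => row 0
  'c' => row 1
  'b' => row 0
  'j' => row 1
  'p' => row 0
  'k' => row 1
  'k' => row 0
  'e' => row 1
Rows:
  Row 0: "cbpk"
  Row 1: "cjke"
First row length: 4

4


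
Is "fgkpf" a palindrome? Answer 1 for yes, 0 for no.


Input: fgkpf
Reversed: fpkgf
  Compare pos 0 ('f') with pos 4 ('f'): match
  Compare pos 1 ('g') with pos 3 ('p'): MISMATCH
Result: not a palindrome

0


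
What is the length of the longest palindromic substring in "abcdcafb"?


Input: "abcdcafb"
Checking substrings for palindromes:
  [2:5] "cdc" (len 3) => palindrome
Longest palindromic substring: "cdc" with length 3

3


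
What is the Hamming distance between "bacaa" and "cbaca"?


Comparing "bacaa" and "cbaca" position by position:
  Position 0: 'b' vs 'c' => differ
  Position 1: 'a' vs 'b' => differ
  Position 2: 'c' vs 'a' => differ
  Position 3: 'a' vs 'c' => differ
  Position 4: 'a' vs 'a' => same
Total differences (Hamming distance): 4

4


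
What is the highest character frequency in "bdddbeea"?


Input: bdddbeea
Character counts:
  'a': 1
  'b': 2
  'd': 3
  'e': 2
Maximum frequency: 3

3


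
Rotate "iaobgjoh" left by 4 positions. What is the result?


Input: "iaobgjoh", rotate left by 4
First 4 characters: "iaob"
Remaining characters: "gjoh"
Concatenate remaining + first: "gjoh" + "iaob" = "gjohiaob"

gjohiaob


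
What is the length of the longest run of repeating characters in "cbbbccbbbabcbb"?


Input: "cbbbccbbbabcbb"
Scanning for longest run:
  Position 1 ('b'): new char, reset run to 1
  Position 2 ('b'): continues run of 'b', length=2
  Position 3 ('b'): continues run of 'b', length=3
  Position 4 ('c'): new char, reset run to 1
  Position 5 ('c'): continues run of 'c', length=2
  Position 6 ('b'): new char, reset run to 1
  Position 7 ('b'): continues run of 'b', length=2
  Position 8 ('b'): continues run of 'b', length=3
  Position 9 ('a'): new char, reset run to 1
  Position 10 ('b'): new char, reset run to 1
  Position 11 ('c'): new char, reset run to 1
  Position 12 ('b'): new char, reset run to 1
  Position 13 ('b'): continues run of 'b', length=2
Longest run: 'b' with length 3

3


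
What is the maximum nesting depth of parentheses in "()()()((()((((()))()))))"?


Input: "()()()((()((((()))()))))"
Tracking depth:
  Position 0 '(': depth becomes 1
  Position 1 ')': depth becomes 0
  Position 2 '(': depth becomes 1
  Position 3 ')': depth becomes 0
  Position 4 '(': depth becomes 1
  Position 5 ')': depth becomes 0
  Position 6 '(': depth becomes 1
  Position 7 '(': depth becomes 2
  Position 8 '(': depth becomes 3
  Position 9 ')': depth becomes 2
  Position 10 '(': depth becomes 3
  Position 11 '(': depth becomes 4
  Position 12 '(': depth becomes 5
  Position 13 '(': depth becomes 6
  Position 14 '(': depth becomes 7
  Position 15 ')': depth becomes 6
  Position 16 ')': depth becomes 5
  Position 17 ')': depth becomes 4
  Position 18 '(': depth becomes 5
  Position 19 ')': depth becomes 4
  Position 20 ')': depth becomes 3
  Position 21 ')': depth becomes 2
  Position 22 ')': depth becomes 1
  Position 23 ')': depth becomes 0
Maximum depth reached: 7

7


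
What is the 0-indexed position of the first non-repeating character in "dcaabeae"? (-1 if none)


Input: dcaabeae
Character frequencies:
  'a': 3
  'b': 1
  'c': 1
  'd': 1
  'e': 2
Scanning left to right for freq == 1:
  Position 0 ('d'): unique! => answer = 0

0


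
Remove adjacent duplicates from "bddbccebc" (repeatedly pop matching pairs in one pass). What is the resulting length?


Input: bddbccebc
Stack-based adjacent duplicate removal:
  Read 'b': push. Stack: b
  Read 'd': push. Stack: bd
  Read 'd': matches stack top 'd' => pop. Stack: b
  Read 'b': matches stack top 'b' => pop. Stack: (empty)
  Read 'c': push. Stack: c
  Read 'c': matches stack top 'c' => pop. Stack: (empty)
  Read 'e': push. Stack: e
  Read 'b': push. Stack: eb
  Read 'c': push. Stack: ebc
Final stack: "ebc" (length 3)

3


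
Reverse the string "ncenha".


Input: ncenha
Reading characters right to left:
  Position 5: 'a'
  Position 4: 'h'
  Position 3: 'n'
  Position 2: 'e'
  Position 1: 'c'
  Position 0: 'n'
Reversed: ahnecn

ahnecn


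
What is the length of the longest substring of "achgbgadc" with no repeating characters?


Input: "achgbgadc"
Sliding window (track last position of each char):
  Position 0 ('a'): window [0,0] length 1 -- new best
  Position 1 ('c'): window [0,1] length 2 -- new best
  Position 2 ('h'): window [0,2] length 3 -- new best
  Position 3 ('g'): window [0,3] length 4 -- new best
  Position 4 ('b'): window [0,4] length 5 -- new best
  Position 5 ('g'): repeat (last at 3), move window start to 4
  Position 5 ('g'): window [4,5] length 2
  Position 6 ('a'): window [4,6] length 3
  Position 7 ('d'): window [4,7] length 4
  Position 8 ('c'): window [4,8] length 5
Longest substring with no repeats: "achgb" with length 5

5


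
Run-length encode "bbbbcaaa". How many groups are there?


Input: bbbbcaaa
Scanning for consecutive runs:
  Group 1: 'b' x 4 (positions 0-3)
  Group 2: 'c' x 1 (positions 4-4)
  Group 3: 'a' x 3 (positions 5-7)
Total groups: 3

3


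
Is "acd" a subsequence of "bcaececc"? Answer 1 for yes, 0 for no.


Check if "acd" is a subsequence of "bcaececc"
Greedy scan:
  Position 0 ('b'): no match needed
  Position 1 ('c'): no match needed
  Position 2 ('a'): matches sub[0] = 'a'
  Position 3 ('e'): no match needed
  Position 4 ('c'): matches sub[1] = 'c'
  Position 5 ('e'): no match needed
  Position 6 ('c'): no match needed
  Position 7 ('c'): no match needed
Only matched 2/3 characters => not a subsequence

0


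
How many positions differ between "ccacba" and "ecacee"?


Comparing "ccacba" and "ecacee" position by position:
  Position 0: 'c' vs 'e' => DIFFER
  Position 1: 'c' vs 'c' => same
  Position 2: 'a' vs 'a' => same
  Position 3: 'c' vs 'c' => same
  Position 4: 'b' vs 'e' => DIFFER
  Position 5: 'a' vs 'e' => DIFFER
Positions that differ: 3

3


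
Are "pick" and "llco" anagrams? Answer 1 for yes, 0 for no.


Strings: "pick", "llco"
Sorted first:  cikp
Sorted second: cllo
Differ at position 1: 'i' vs 'l' => not anagrams

0


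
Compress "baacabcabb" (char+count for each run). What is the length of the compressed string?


Input: baacabcabb
Runs:
  'b' x 1 => "b1"
  'a' x 2 => "a2"
  'c' x 1 => "c1"
  'a' x 1 => "a1"
  'b' x 1 => "b1"
  'c' x 1 => "c1"
  'a' x 1 => "a1"
  'b' x 2 => "b2"
Compressed: "b1a2c1a1b1c1a1b2"
Compressed length: 16

16


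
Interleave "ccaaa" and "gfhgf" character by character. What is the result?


Interleaving "ccaaa" and "gfhgf":
  Position 0: 'c' from first, 'g' from second => "cg"
  Position 1: 'c' from first, 'f' from second => "cf"
  Position 2: 'a' from first, 'h' from second => "ah"
  Position 3: 'a' from first, 'g' from second => "ag"
  Position 4: 'a' from first, 'f' from second => "af"
Result: cgcfahagaf

cgcfahagaf


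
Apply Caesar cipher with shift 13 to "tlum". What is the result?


Caesar cipher: shift "tlum" by 13
  't' (pos 19) + 13 = pos 6 = 'g'
  'l' (pos 11) + 13 = pos 24 = 'y'
  'u' (pos 20) + 13 = pos 7 = 'h'
  'm' (pos 12) + 13 = pos 25 = 'z'
Result: gyhz

gyhz


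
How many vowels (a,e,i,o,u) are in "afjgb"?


Input: afjgb
Checking each character:
  'a' at position 0: vowel (running total: 1)
  'f' at position 1: consonant
  'j' at position 2: consonant
  'g' at position 3: consonant
  'b' at position 4: consonant
Total vowels: 1

1


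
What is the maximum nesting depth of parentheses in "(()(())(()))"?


Input: "(()(())(()))"
Tracking depth:
  Position 0 '(': depth becomes 1
  Position 1 '(': depth becomes 2
  Position 2 ')': depth becomes 1
  Position 3 '(': depth becomes 2
  Position 4 '(': depth becomes 3
  Position 5 ')': depth becomes 2
  Position 6 ')': depth becomes 1
  Position 7 '(': depth becomes 2
  Position 8 '(': depth becomes 3
  Position 9 ')': depth becomes 2
  Position 10 ')': depth becomes 1
  Position 11 ')': depth becomes 0
Maximum depth reached: 3

3


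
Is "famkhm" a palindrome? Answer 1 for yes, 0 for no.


Input: famkhm
Reversed: mhkmaf
  Compare pos 0 ('f') with pos 5 ('m'): MISMATCH
  Compare pos 1 ('a') with pos 4 ('h'): MISMATCH
  Compare pos 2 ('m') with pos 3 ('k'): MISMATCH
Result: not a palindrome

0


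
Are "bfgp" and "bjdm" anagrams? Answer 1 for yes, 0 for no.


Strings: "bfgp", "bjdm"
Sorted first:  bfgp
Sorted second: bdjm
Differ at position 1: 'f' vs 'd' => not anagrams

0


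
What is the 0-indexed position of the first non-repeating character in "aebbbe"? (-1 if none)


Input: aebbbe
Character frequencies:
  'a': 1
  'b': 3
  'e': 2
Scanning left to right for freq == 1:
  Position 0 ('a'): unique! => answer = 0

0


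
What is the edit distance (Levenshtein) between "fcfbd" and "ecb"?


Computing edit distance: "fcfbd" -> "ecb"
DP table:
           e    c    b
      0    1    2    3
  f   1    1    2    3
  c   2    2    1    2
  f   3    3    2    2
  b   4    4    3    2
  d   5    5    4    3
Edit distance = dp[5][3] = 3

3


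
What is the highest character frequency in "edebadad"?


Input: edebadad
Character counts:
  'a': 2
  'b': 1
  'd': 3
  'e': 2
Maximum frequency: 3

3


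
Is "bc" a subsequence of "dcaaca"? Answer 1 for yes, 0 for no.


Check if "bc" is a subsequence of "dcaaca"
Greedy scan:
  Position 0 ('d'): no match needed
  Position 1 ('c'): no match needed
  Position 2 ('a'): no match needed
  Position 3 ('a'): no match needed
  Position 4 ('c'): no match needed
  Position 5 ('a'): no match needed
Only matched 0/2 characters => not a subsequence

0


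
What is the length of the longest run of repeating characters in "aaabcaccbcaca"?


Input: "aaabcaccbcaca"
Scanning for longest run:
  Position 1 ('a'): continues run of 'a', length=2
  Position 2 ('a'): continues run of 'a', length=3
  Position 3 ('b'): new char, reset run to 1
  Position 4 ('c'): new char, reset run to 1
  Position 5 ('a'): new char, reset run to 1
  Position 6 ('c'): new char, reset run to 1
  Position 7 ('c'): continues run of 'c', length=2
  Position 8 ('b'): new char, reset run to 1
  Position 9 ('c'): new char, reset run to 1
  Position 10 ('a'): new char, reset run to 1
  Position 11 ('c'): new char, reset run to 1
  Position 12 ('a'): new char, reset run to 1
Longest run: 'a' with length 3

3


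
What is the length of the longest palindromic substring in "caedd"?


Input: "caedd"
Checking substrings for palindromes:
  [3:5] "dd" (len 2) => palindrome
Longest palindromic substring: "dd" with length 2

2


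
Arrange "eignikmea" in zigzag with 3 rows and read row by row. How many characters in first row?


Zigzag "eignikmea" into 3 rows:
Placing characters:
  'e' => row 0
  'i' => row 1
  'g' => row 2
  'n' => row 1
  'i' => row 0
  'k' => row 1
  'm' => row 2
  'e' => row 1
  'a' => row 0
Rows:
  Row 0: "eia"
  Row 1: "inke"
  Row 2: "gm"
First row length: 3

3


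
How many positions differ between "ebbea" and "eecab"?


Comparing "ebbea" and "eecab" position by position:
  Position 0: 'e' vs 'e' => same
  Position 1: 'b' vs 'e' => DIFFER
  Position 2: 'b' vs 'c' => DIFFER
  Position 3: 'e' vs 'a' => DIFFER
  Position 4: 'a' vs 'b' => DIFFER
Positions that differ: 4

4


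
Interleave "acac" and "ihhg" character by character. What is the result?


Interleaving "acac" and "ihhg":
  Position 0: 'a' from first, 'i' from second => "ai"
  Position 1: 'c' from first, 'h' from second => "ch"
  Position 2: 'a' from first, 'h' from second => "ah"
  Position 3: 'c' from first, 'g' from second => "cg"
Result: aichahcg

aichahcg


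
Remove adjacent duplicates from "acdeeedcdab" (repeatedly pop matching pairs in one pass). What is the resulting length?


Input: acdeeedcdab
Stack-based adjacent duplicate removal:
  Read 'a': push. Stack: a
  Read 'c': push. Stack: ac
  Read 'd': push. Stack: acd
  Read 'e': push. Stack: acde
  Read 'e': matches stack top 'e' => pop. Stack: acd
  Read 'e': push. Stack: acde
  Read 'd': push. Stack: acded
  Read 'c': push. Stack: acdedc
  Read 'd': push. Stack: acdedcd
  Read 'a': push. Stack: acdedcda
  Read 'b': push. Stack: acdedcdab
Final stack: "acdedcdab" (length 9)

9


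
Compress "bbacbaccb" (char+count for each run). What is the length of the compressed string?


Input: bbacbaccb
Runs:
  'b' x 2 => "b2"
  'a' x 1 => "a1"
  'c' x 1 => "c1"
  'b' x 1 => "b1"
  'a' x 1 => "a1"
  'c' x 2 => "c2"
  'b' x 1 => "b1"
Compressed: "b2a1c1b1a1c2b1"
Compressed length: 14

14


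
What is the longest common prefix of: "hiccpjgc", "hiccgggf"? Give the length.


Words: hiccpjgc, hiccgggf
  Position 0: all 'h' => match
  Position 1: all 'i' => match
  Position 2: all 'c' => match
  Position 3: all 'c' => match
  Position 4: ('p', 'g') => mismatch, stop
LCP = "hicc" (length 4)

4


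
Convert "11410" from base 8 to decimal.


Input: "11410" in base 8
Positional expansion:
  Digit '1' (value 1) x 8^4 = 4096
  Digit '1' (value 1) x 8^3 = 512
  Digit '4' (value 4) x 8^2 = 256
  Digit '1' (value 1) x 8^1 = 8
  Digit '0' (value 0) x 8^0 = 0
Sum = 4872

4872


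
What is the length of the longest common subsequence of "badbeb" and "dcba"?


LCS of "badbeb" and "dcba"
DP table:
           d    c    b    a
      0    0    0    0    0
  b   0    0    0    1    1
  a   0    0    0    1    2
  d   0    1    1    1    2
  b   0    1    1    2    2
  e   0    1    1    2    2
  b   0    1    1    2    2
LCS length = dp[6][4] = 2

2


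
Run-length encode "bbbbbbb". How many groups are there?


Input: bbbbbbb
Scanning for consecutive runs:
  Group 1: 'b' x 7 (positions 0-6)
Total groups: 1

1


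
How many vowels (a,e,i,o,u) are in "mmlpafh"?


Input: mmlpafh
Checking each character:
  'm' at position 0: consonant
  'm' at position 1: consonant
  'l' at position 2: consonant
  'p' at position 3: consonant
  'a' at position 4: vowel (running total: 1)
  'f' at position 5: consonant
  'h' at position 6: consonant
Total vowels: 1

1


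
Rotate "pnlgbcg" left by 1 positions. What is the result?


Input: "pnlgbcg", rotate left by 1
First 1 characters: "p"
Remaining characters: "nlgbcg"
Concatenate remaining + first: "nlgbcg" + "p" = "nlgbcgp"

nlgbcgp


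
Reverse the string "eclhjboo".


Input: eclhjboo
Reading characters right to left:
  Position 7: 'o'
  Position 6: 'o'
  Position 5: 'b'
  Position 4: 'j'
  Position 3: 'h'
  Position 2: 'l'
  Position 1: 'c'
  Position 0: 'e'
Reversed: oobjhlce

oobjhlce


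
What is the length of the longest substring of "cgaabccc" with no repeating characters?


Input: "cgaabccc"
Sliding window (track last position of each char):
  Position 0 ('c'): window [0,0] length 1 -- new best
  Position 1 ('g'): window [0,1] length 2 -- new best
  Position 2 ('a'): window [0,2] length 3 -- new best
  Position 3 ('a'): repeat (last at 2), move window start to 3
  Position 3 ('a'): window [3,3] length 1
  Position 4 ('b'): window [3,4] length 2
  Position 5 ('c'): window [3,5] length 3
  Position 6 ('c'): repeat (last at 5), move window start to 6
  Position 6 ('c'): window [6,6] length 1
  Position 7 ('c'): repeat (last at 6), move window start to 7
  Position 7 ('c'): window [7,7] length 1
Longest substring with no repeats: "cga" with length 3

3


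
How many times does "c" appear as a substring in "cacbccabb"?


Searching for "c" in "cacbccabb"
Scanning each position:
  Position 0: "c" => MATCH
  Position 1: "a" => no
  Position 2: "c" => MATCH
  Position 3: "b" => no
  Position 4: "c" => MATCH
  Position 5: "c" => MATCH
  Position 6: "a" => no
  Position 7: "b" => no
  Position 8: "b" => no
Total occurrences: 4

4


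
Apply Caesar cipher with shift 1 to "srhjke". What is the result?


Caesar cipher: shift "srhjke" by 1
  's' (pos 18) + 1 = pos 19 = 't'
  'r' (pos 17) + 1 = pos 18 = 's'
  'h' (pos 7) + 1 = pos 8 = 'i'
  'j' (pos 9) + 1 = pos 10 = 'k'
  'k' (pos 10) + 1 = pos 11 = 'l'
  'e' (pos 4) + 1 = pos 5 = 'f'
Result: tsiklf

tsiklf


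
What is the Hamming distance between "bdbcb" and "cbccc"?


Comparing "bdbcb" and "cbccc" position by position:
  Position 0: 'b' vs 'c' => differ
  Position 1: 'd' vs 'b' => differ
  Position 2: 'b' vs 'c' => differ
  Position 3: 'c' vs 'c' => same
  Position 4: 'b' vs 'c' => differ
Total differences (Hamming distance): 4

4


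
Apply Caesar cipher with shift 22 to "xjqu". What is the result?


Caesar cipher: shift "xjqu" by 22
  'x' (pos 23) + 22 = pos 19 = 't'
  'j' (pos 9) + 22 = pos 5 = 'f'
  'q' (pos 16) + 22 = pos 12 = 'm'
  'u' (pos 20) + 22 = pos 16 = 'q'
Result: tfmq

tfmq


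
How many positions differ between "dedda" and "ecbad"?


Comparing "dedda" and "ecbad" position by position:
  Position 0: 'd' vs 'e' => DIFFER
  Position 1: 'e' vs 'c' => DIFFER
  Position 2: 'd' vs 'b' => DIFFER
  Position 3: 'd' vs 'a' => DIFFER
  Position 4: 'a' vs 'd' => DIFFER
Positions that differ: 5

5


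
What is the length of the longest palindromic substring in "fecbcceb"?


Input: "fecbcceb"
Checking substrings for palindromes:
  [2:5] "cbc" (len 3) => palindrome
  [4:6] "cc" (len 2) => palindrome
Longest palindromic substring: "cbc" with length 3

3


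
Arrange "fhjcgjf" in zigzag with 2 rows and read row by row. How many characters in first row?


Zigzag "fhjcgjf" into 2 rows:
Placing characters:
  'f' => row 0
  'h' => row 1
  'j' => row 0
  'c' => row 1
  'g' => row 0
  'j' => row 1
  'f' => row 0
Rows:
  Row 0: "fjgf"
  Row 1: "hcj"
First row length: 4

4


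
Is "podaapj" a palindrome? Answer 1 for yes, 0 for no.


Input: podaapj
Reversed: jpaadop
  Compare pos 0 ('p') with pos 6 ('j'): MISMATCH
  Compare pos 1 ('o') with pos 5 ('p'): MISMATCH
  Compare pos 2 ('d') with pos 4 ('a'): MISMATCH
Result: not a palindrome

0


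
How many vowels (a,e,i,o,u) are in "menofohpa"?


Input: menofohpa
Checking each character:
  'm' at position 0: consonant
  'e' at position 1: vowel (running total: 1)
  'n' at position 2: consonant
  'o' at position 3: vowel (running total: 2)
  'f' at position 4: consonant
  'o' at position 5: vowel (running total: 3)
  'h' at position 6: consonant
  'p' at position 7: consonant
  'a' at position 8: vowel (running total: 4)
Total vowels: 4

4


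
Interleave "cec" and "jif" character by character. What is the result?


Interleaving "cec" and "jif":
  Position 0: 'c' from first, 'j' from second => "cj"
  Position 1: 'e' from first, 'i' from second => "ei"
  Position 2: 'c' from first, 'f' from second => "cf"
Result: cjeicf

cjeicf


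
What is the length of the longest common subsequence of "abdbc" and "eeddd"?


LCS of "abdbc" and "eeddd"
DP table:
           e    e    d    d    d
      0    0    0    0    0    0
  a   0    0    0    0    0    0
  b   0    0    0    0    0    0
  d   0    0    0    1    1    1
  b   0    0    0    1    1    1
  c   0    0    0    1    1    1
LCS length = dp[5][5] = 1

1


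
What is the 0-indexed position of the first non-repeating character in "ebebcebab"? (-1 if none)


Input: ebebcebab
Character frequencies:
  'a': 1
  'b': 4
  'c': 1
  'e': 3
Scanning left to right for freq == 1:
  Position 0 ('e'): freq=3, skip
  Position 1 ('b'): freq=4, skip
  Position 2 ('e'): freq=3, skip
  Position 3 ('b'): freq=4, skip
  Position 4 ('c'): unique! => answer = 4

4


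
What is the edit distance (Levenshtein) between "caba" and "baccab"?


Computing edit distance: "caba" -> "baccab"
DP table:
           b    a    c    c    a    b
      0    1    2    3    4    5    6
  c   1    1    2    2    3    4    5
  a   2    2    1    2    3    3    4
  b   3    2    2    2    3    4    3
  a   4    3    2    3    3    3    4
Edit distance = dp[4][6] = 4

4


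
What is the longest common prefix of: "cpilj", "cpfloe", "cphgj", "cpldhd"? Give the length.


Words: cpilj, cpfloe, cphgj, cpldhd
  Position 0: all 'c' => match
  Position 1: all 'p' => match
  Position 2: ('i', 'f', 'h', 'l') => mismatch, stop
LCP = "cp" (length 2)

2


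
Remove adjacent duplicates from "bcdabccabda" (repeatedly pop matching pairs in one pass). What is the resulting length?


Input: bcdabccabda
Stack-based adjacent duplicate removal:
  Read 'b': push. Stack: b
  Read 'c': push. Stack: bc
  Read 'd': push. Stack: bcd
  Read 'a': push. Stack: bcda
  Read 'b': push. Stack: bcdab
  Read 'c': push. Stack: bcdabc
  Read 'c': matches stack top 'c' => pop. Stack: bcdab
  Read 'a': push. Stack: bcdaba
  Read 'b': push. Stack: bcdabab
  Read 'd': push. Stack: bcdababd
  Read 'a': push. Stack: bcdababda
Final stack: "bcdababda" (length 9)

9


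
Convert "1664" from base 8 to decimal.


Input: "1664" in base 8
Positional expansion:
  Digit '1' (value 1) x 8^3 = 512
  Digit '6' (value 6) x 8^2 = 384
  Digit '6' (value 6) x 8^1 = 48
  Digit '4' (value 4) x 8^0 = 4
Sum = 948

948


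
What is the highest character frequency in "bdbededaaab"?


Input: bdbededaaab
Character counts:
  'a': 3
  'b': 3
  'd': 3
  'e': 2
Maximum frequency: 3

3


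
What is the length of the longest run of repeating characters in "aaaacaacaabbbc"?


Input: "aaaacaacaabbbc"
Scanning for longest run:
  Position 1 ('a'): continues run of 'a', length=2
  Position 2 ('a'): continues run of 'a', length=3
  Position 3 ('a'): continues run of 'a', length=4
  Position 4 ('c'): new char, reset run to 1
  Position 5 ('a'): new char, reset run to 1
  Position 6 ('a'): continues run of 'a', length=2
  Position 7 ('c'): new char, reset run to 1
  Position 8 ('a'): new char, reset run to 1
  Position 9 ('a'): continues run of 'a', length=2
  Position 10 ('b'): new char, reset run to 1
  Position 11 ('b'): continues run of 'b', length=2
  Position 12 ('b'): continues run of 'b', length=3
  Position 13 ('c'): new char, reset run to 1
Longest run: 'a' with length 4

4


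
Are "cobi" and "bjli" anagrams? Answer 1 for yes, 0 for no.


Strings: "cobi", "bjli"
Sorted first:  bcio
Sorted second: bijl
Differ at position 1: 'c' vs 'i' => not anagrams

0


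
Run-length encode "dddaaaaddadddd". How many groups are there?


Input: dddaaaaddadddd
Scanning for consecutive runs:
  Group 1: 'd' x 3 (positions 0-2)
  Group 2: 'a' x 4 (positions 3-6)
  Group 3: 'd' x 2 (positions 7-8)
  Group 4: 'a' x 1 (positions 9-9)
  Group 5: 'd' x 4 (positions 10-13)
Total groups: 5

5


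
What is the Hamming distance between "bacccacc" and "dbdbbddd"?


Comparing "bacccacc" and "dbdbbddd" position by position:
  Position 0: 'b' vs 'd' => differ
  Position 1: 'a' vs 'b' => differ
  Position 2: 'c' vs 'd' => differ
  Position 3: 'c' vs 'b' => differ
  Position 4: 'c' vs 'b' => differ
  Position 5: 'a' vs 'd' => differ
  Position 6: 'c' vs 'd' => differ
  Position 7: 'c' vs 'd' => differ
Total differences (Hamming distance): 8

8


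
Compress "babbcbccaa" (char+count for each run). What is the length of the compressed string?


Input: babbcbccaa
Runs:
  'b' x 1 => "b1"
  'a' x 1 => "a1"
  'b' x 2 => "b2"
  'c' x 1 => "c1"
  'b' x 1 => "b1"
  'c' x 2 => "c2"
  'a' x 2 => "a2"
Compressed: "b1a1b2c1b1c2a2"
Compressed length: 14

14


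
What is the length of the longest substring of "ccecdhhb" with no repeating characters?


Input: "ccecdhhb"
Sliding window (track last position of each char):
  Position 0 ('c'): window [0,0] length 1 -- new best
  Position 1 ('c'): repeat (last at 0), move window start to 1
  Position 1 ('c'): window [1,1] length 1
  Position 2 ('e'): window [1,2] length 2 -- new best
  Position 3 ('c'): repeat (last at 1), move window start to 2
  Position 3 ('c'): window [2,3] length 2
  Position 4 ('d'): window [2,4] length 3 -- new best
  Position 5 ('h'): window [2,5] length 4 -- new best
  Position 6 ('h'): repeat (last at 5), move window start to 6
  Position 6 ('h'): window [6,6] length 1
  Position 7 ('b'): window [6,7] length 2
Longest substring with no repeats: "ecdh" with length 4

4


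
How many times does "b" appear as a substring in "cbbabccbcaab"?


Searching for "b" in "cbbabccbcaab"
Scanning each position:
  Position 0: "c" => no
  Position 1: "b" => MATCH
  Position 2: "b" => MATCH
  Position 3: "a" => no
  Position 4: "b" => MATCH
  Position 5: "c" => no
  Position 6: "c" => no
  Position 7: "b" => MATCH
  Position 8: "c" => no
  Position 9: "a" => no
  Position 10: "a" => no
  Position 11: "b" => MATCH
Total occurrences: 5

5


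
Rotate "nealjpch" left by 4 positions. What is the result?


Input: "nealjpch", rotate left by 4
First 4 characters: "neal"
Remaining characters: "jpch"
Concatenate remaining + first: "jpch" + "neal" = "jpchneal"

jpchneal


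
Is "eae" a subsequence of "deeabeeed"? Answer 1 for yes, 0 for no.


Check if "eae" is a subsequence of "deeabeeed"
Greedy scan:
  Position 0 ('d'): no match needed
  Position 1 ('e'): matches sub[0] = 'e'
  Position 2 ('e'): no match needed
  Position 3 ('a'): matches sub[1] = 'a'
  Position 4 ('b'): no match needed
  Position 5 ('e'): matches sub[2] = 'e'
  Position 6 ('e'): no match needed
  Position 7 ('e'): no match needed
  Position 8 ('d'): no match needed
All 3 characters matched => is a subsequence

1


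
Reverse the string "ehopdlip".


Input: ehopdlip
Reading characters right to left:
  Position 7: 'p'
  Position 6: 'i'
  Position 5: 'l'
  Position 4: 'd'
  Position 3: 'p'
  Position 2: 'o'
  Position 1: 'h'
  Position 0: 'e'
Reversed: pildpohe

pildpohe


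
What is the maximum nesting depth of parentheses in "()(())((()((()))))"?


Input: "()(())((()((()))))"
Tracking depth:
  Position 0 '(': depth becomes 1
  Position 1 ')': depth becomes 0
  Position 2 '(': depth becomes 1
  Position 3 '(': depth becomes 2
  Position 4 ')': depth becomes 1
  Position 5 ')': depth becomes 0
  Position 6 '(': depth becomes 1
  Position 7 '(': depth becomes 2
  Position 8 '(': depth becomes 3
  Position 9 ')': depth becomes 2
  Position 10 '(': depth becomes 3
  Position 11 '(': depth becomes 4
  Position 12 '(': depth becomes 5
  Position 13 ')': depth becomes 4
  Position 14 ')': depth becomes 3
  Position 15 ')': depth becomes 2
  Position 16 ')': depth becomes 1
  Position 17 ')': depth becomes 0
Maximum depth reached: 5

5


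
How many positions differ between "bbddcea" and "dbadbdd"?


Comparing "bbddcea" and "dbadbdd" position by position:
  Position 0: 'b' vs 'd' => DIFFER
  Position 1: 'b' vs 'b' => same
  Position 2: 'd' vs 'a' => DIFFER
  Position 3: 'd' vs 'd' => same
  Position 4: 'c' vs 'b' => DIFFER
  Position 5: 'e' vs 'd' => DIFFER
  Position 6: 'a' vs 'd' => DIFFER
Positions that differ: 5

5


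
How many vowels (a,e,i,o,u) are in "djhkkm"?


Input: djhkkm
Checking each character:
  'd' at position 0: consonant
  'j' at position 1: consonant
  'h' at position 2: consonant
  'k' at position 3: consonant
  'k' at position 4: consonant
  'm' at position 5: consonant
Total vowels: 0

0


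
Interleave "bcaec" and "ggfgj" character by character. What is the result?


Interleaving "bcaec" and "ggfgj":
  Position 0: 'b' from first, 'g' from second => "bg"
  Position 1: 'c' from first, 'g' from second => "cg"
  Position 2: 'a' from first, 'f' from second => "af"
  Position 3: 'e' from first, 'g' from second => "eg"
  Position 4: 'c' from first, 'j' from second => "cj"
Result: bgcgafegcj

bgcgafegcj


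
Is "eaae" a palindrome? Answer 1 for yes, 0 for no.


Input: eaae
Reversed: eaae
  Compare pos 0 ('e') with pos 3 ('e'): match
  Compare pos 1 ('a') with pos 2 ('a'): match
Result: palindrome

1


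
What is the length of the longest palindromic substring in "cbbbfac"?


Input: "cbbbfac"
Checking substrings for palindromes:
  [1:4] "bbb" (len 3) => palindrome
  [1:3] "bb" (len 2) => palindrome
  [2:4] "bb" (len 2) => palindrome
Longest palindromic substring: "bbb" with length 3

3


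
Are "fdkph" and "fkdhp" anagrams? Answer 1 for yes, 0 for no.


Strings: "fdkph", "fkdhp"
Sorted first:  dfhkp
Sorted second: dfhkp
Sorted forms match => anagrams

1


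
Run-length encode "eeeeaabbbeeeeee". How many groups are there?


Input: eeeeaabbbeeeeee
Scanning for consecutive runs:
  Group 1: 'e' x 4 (positions 0-3)
  Group 2: 'a' x 2 (positions 4-5)
  Group 3: 'b' x 3 (positions 6-8)
  Group 4: 'e' x 6 (positions 9-14)
Total groups: 4

4


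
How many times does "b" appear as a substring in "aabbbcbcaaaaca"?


Searching for "b" in "aabbbcbcaaaaca"
Scanning each position:
  Position 0: "a" => no
  Position 1: "a" => no
  Position 2: "b" => MATCH
  Position 3: "b" => MATCH
  Position 4: "b" => MATCH
  Position 5: "c" => no
  Position 6: "b" => MATCH
  Position 7: "c" => no
  Position 8: "a" => no
  Position 9: "a" => no
  Position 10: "a" => no
  Position 11: "a" => no
  Position 12: "c" => no
  Position 13: "a" => no
Total occurrences: 4

4


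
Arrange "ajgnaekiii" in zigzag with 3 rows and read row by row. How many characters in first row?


Zigzag "ajgnaekiii" into 3 rows:
Placing characters:
  'a' => row 0
  'j' => row 1
  'g' => row 2
  'n' => row 1
  'a' => row 0
  'e' => row 1
  'k' => row 2
  'i' => row 1
  'i' => row 0
  'i' => row 1
Rows:
  Row 0: "aai"
  Row 1: "jneii"
  Row 2: "gk"
First row length: 3

3


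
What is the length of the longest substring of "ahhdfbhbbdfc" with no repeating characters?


Input: "ahhdfbhbbdfc"
Sliding window (track last position of each char):
  Position 0 ('a'): window [0,0] length 1 -- new best
  Position 1 ('h'): window [0,1] length 2 -- new best
  Position 2 ('h'): repeat (last at 1), move window start to 2
  Position 2 ('h'): window [2,2] length 1
  Position 3 ('d'): window [2,3] length 2
  Position 4 ('f'): window [2,4] length 3 -- new best
  Position 5 ('b'): window [2,5] length 4 -- new best
  Position 6 ('h'): repeat (last at 2), move window start to 3
  Position 6 ('h'): window [3,6] length 4
  Position 7 ('b'): repeat (last at 5), move window start to 6
  Position 7 ('b'): window [6,7] length 2
  Position 8 ('b'): repeat (last at 7), move window start to 8
  Position 8 ('b'): window [8,8] length 1
  Position 9 ('d'): window [8,9] length 2
  Position 10 ('f'): window [8,10] length 3
  Position 11 ('c'): window [8,11] length 4
Longest substring with no repeats: "hdfb" with length 4

4


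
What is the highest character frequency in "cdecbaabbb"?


Input: cdecbaabbb
Character counts:
  'a': 2
  'b': 4
  'c': 2
  'd': 1
  'e': 1
Maximum frequency: 4

4


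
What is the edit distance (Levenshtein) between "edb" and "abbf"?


Computing edit distance: "edb" -> "abbf"
DP table:
           a    b    b    f
      0    1    2    3    4
  e   1    1    2    3    4
  d   2    2    2    3    4
  b   3    3    2    2    3
Edit distance = dp[3][4] = 3

3


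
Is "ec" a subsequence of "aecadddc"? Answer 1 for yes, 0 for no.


Check if "ec" is a subsequence of "aecadddc"
Greedy scan:
  Position 0 ('a'): no match needed
  Position 1 ('e'): matches sub[0] = 'e'
  Position 2 ('c'): matches sub[1] = 'c'
  Position 3 ('a'): no match needed
  Position 4 ('d'): no match needed
  Position 5 ('d'): no match needed
  Position 6 ('d'): no match needed
  Position 7 ('c'): no match needed
All 2 characters matched => is a subsequence

1


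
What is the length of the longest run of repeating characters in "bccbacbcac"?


Input: "bccbacbcac"
Scanning for longest run:
  Position 1 ('c'): new char, reset run to 1
  Position 2 ('c'): continues run of 'c', length=2
  Position 3 ('b'): new char, reset run to 1
  Position 4 ('a'): new char, reset run to 1
  Position 5 ('c'): new char, reset run to 1
  Position 6 ('b'): new char, reset run to 1
  Position 7 ('c'): new char, reset run to 1
  Position 8 ('a'): new char, reset run to 1
  Position 9 ('c'): new char, reset run to 1
Longest run: 'c' with length 2

2


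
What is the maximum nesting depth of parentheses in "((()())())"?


Input: "((()())())"
Tracking depth:
  Position 0 '(': depth becomes 1
  Position 1 '(': depth becomes 2
  Position 2 '(': depth becomes 3
  Position 3 ')': depth becomes 2
  Position 4 '(': depth becomes 3
  Position 5 ')': depth becomes 2
  Position 6 ')': depth becomes 1
  Position 7 '(': depth becomes 2
  Position 8 ')': depth becomes 1
  Position 9 ')': depth becomes 0
Maximum depth reached: 3

3


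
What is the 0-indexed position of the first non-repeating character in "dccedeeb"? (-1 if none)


Input: dccedeeb
Character frequencies:
  'b': 1
  'c': 2
  'd': 2
  'e': 3
Scanning left to right for freq == 1:
  Position 0 ('d'): freq=2, skip
  Position 1 ('c'): freq=2, skip
  Position 2 ('c'): freq=2, skip
  Position 3 ('e'): freq=3, skip
  Position 4 ('d'): freq=2, skip
  Position 5 ('e'): freq=3, skip
  Position 6 ('e'): freq=3, skip
  Position 7 ('b'): unique! => answer = 7

7


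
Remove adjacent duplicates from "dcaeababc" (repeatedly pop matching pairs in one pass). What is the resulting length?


Input: dcaeababc
Stack-based adjacent duplicate removal:
  Read 'd': push. Stack: d
  Read 'c': push. Stack: dc
  Read 'a': push. Stack: dca
  Read 'e': push. Stack: dcae
  Read 'a': push. Stack: dcaea
  Read 'b': push. Stack: dcaeab
  Read 'a': push. Stack: dcaeaba
  Read 'b': push. Stack: dcaeabab
  Read 'c': push. Stack: dcaeababc
Final stack: "dcaeababc" (length 9)

9


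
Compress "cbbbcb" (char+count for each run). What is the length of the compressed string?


Input: cbbbcb
Runs:
  'c' x 1 => "c1"
  'b' x 3 => "b3"
  'c' x 1 => "c1"
  'b' x 1 => "b1"
Compressed: "c1b3c1b1"
Compressed length: 8

8


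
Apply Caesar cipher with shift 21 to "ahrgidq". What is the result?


Caesar cipher: shift "ahrgidq" by 21
  'a' (pos 0) + 21 = pos 21 = 'v'
  'h' (pos 7) + 21 = pos 2 = 'c'
  'r' (pos 17) + 21 = pos 12 = 'm'
  'g' (pos 6) + 21 = pos 1 = 'b'
  'i' (pos 8) + 21 = pos 3 = 'd'
  'd' (pos 3) + 21 = pos 24 = 'y'
  'q' (pos 16) + 21 = pos 11 = 'l'
Result: vcmbdyl

vcmbdyl


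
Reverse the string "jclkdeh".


Input: jclkdeh
Reading characters right to left:
  Position 6: 'h'
  Position 5: 'e'
  Position 4: 'd'
  Position 3: 'k'
  Position 2: 'l'
  Position 1: 'c'
  Position 0: 'j'
Reversed: hedklcj

hedklcj


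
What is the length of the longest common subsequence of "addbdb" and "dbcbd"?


LCS of "addbdb" and "dbcbd"
DP table:
           d    b    c    b    d
      0    0    0    0    0    0
  a   0    0    0    0    0    0
  d   0    1    1    1    1    1
  d   0    1    1    1    1    2
  b   0    1    2    2    2    2
  d   0    1    2    2    2    3
  b   0    1    2    2    3    3
LCS length = dp[6][5] = 3

3


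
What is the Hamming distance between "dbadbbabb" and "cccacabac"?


Comparing "dbadbbabb" and "cccacabac" position by position:
  Position 0: 'd' vs 'c' => differ
  Position 1: 'b' vs 'c' => differ
  Position 2: 'a' vs 'c' => differ
  Position 3: 'd' vs 'a' => differ
  Position 4: 'b' vs 'c' => differ
  Position 5: 'b' vs 'a' => differ
  Position 6: 'a' vs 'b' => differ
  Position 7: 'b' vs 'a' => differ
  Position 8: 'b' vs 'c' => differ
Total differences (Hamming distance): 9

9


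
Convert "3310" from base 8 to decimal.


Input: "3310" in base 8
Positional expansion:
  Digit '3' (value 3) x 8^3 = 1536
  Digit '3' (value 3) x 8^2 = 192
  Digit '1' (value 1) x 8^1 = 8
  Digit '0' (value 0) x 8^0 = 0
Sum = 1736

1736


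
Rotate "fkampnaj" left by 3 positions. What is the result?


Input: "fkampnaj", rotate left by 3
First 3 characters: "fka"
Remaining characters: "mpnaj"
Concatenate remaining + first: "mpnaj" + "fka" = "mpnajfka"

mpnajfka


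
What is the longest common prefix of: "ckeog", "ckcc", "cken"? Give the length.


Words: ckeog, ckcc, cken
  Position 0: all 'c' => match
  Position 1: all 'k' => match
  Position 2: ('e', 'c', 'e') => mismatch, stop
LCP = "ck" (length 2)

2


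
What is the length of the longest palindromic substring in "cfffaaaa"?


Input: "cfffaaaa"
Checking substrings for palindromes:
  [4:8] "aaaa" (len 4) => palindrome
  [1:4] "fff" (len 3) => palindrome
  [4:7] "aaa" (len 3) => palindrome
  [5:8] "aaa" (len 3) => palindrome
  [1:3] "ff" (len 2) => palindrome
  [2:4] "ff" (len 2) => palindrome
Longest palindromic substring: "aaaa" with length 4

4


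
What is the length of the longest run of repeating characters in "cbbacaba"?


Input: "cbbacaba"
Scanning for longest run:
  Position 1 ('b'): new char, reset run to 1
  Position 2 ('b'): continues run of 'b', length=2
  Position 3 ('a'): new char, reset run to 1
  Position 4 ('c'): new char, reset run to 1
  Position 5 ('a'): new char, reset run to 1
  Position 6 ('b'): new char, reset run to 1
  Position 7 ('a'): new char, reset run to 1
Longest run: 'b' with length 2

2
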